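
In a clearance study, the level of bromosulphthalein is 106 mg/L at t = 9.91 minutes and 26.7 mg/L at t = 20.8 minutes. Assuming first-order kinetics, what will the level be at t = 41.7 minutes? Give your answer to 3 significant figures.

1.89 mg/L

Over Δt = 20.8 − 9.91 = 10.89 minutes, the level fell by a factor of 106/26.7 ≈ 3.97.
n = log₂(3.97) ≈ 1.9892 half-lives, so t½ = 10.89/1.9892 ≈ 5.4747 minutes.
From t = 20.8 to t = 41.7: 26.7 × (1/2)^((41.7−20.8)/5.4747) ≈ 1.8937 mg/L.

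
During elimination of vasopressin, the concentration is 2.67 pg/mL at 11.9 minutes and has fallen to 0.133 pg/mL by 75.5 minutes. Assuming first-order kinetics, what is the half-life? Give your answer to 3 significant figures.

Over Δt = 75.5 − 11.9 = 63.6 minutes, the level fell by a factor of 2.67/0.133 ≈ 20.075.
n = log₂(20.075) ≈ 4.3273 half-lives, so t½ = 63.6/4.3273 ≈ 14.697 minutes.

14.7 minutes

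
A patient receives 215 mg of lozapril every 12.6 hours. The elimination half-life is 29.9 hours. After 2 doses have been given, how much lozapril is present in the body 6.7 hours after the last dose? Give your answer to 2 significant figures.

The 2 doses were given 19.3, 6.7 hours ago.
Total = 215·(1/2)^(19.3/29.9) + 215·(1/2)^(6.7/29.9)
      = 137.44 + 184.07 ≈ 321.51 mg.

320 mg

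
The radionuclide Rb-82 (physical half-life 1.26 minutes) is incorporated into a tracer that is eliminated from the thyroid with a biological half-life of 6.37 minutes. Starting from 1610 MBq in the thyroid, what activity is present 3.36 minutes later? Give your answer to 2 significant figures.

180 MBq

1/t_eff = 1/t_phys + 1/t_biol = 1/1.26 + 1/6.37 = 0.95064 per minute.
t_eff = 1.26 × 6.37 / (1.26 + 6.37) ≈ 1.0519 minutes.
Remaining = 1610 × (1/2)^(3.36/1.0519) = 1610 × (1/2)^3.1941 ≈ 175.91 MBq.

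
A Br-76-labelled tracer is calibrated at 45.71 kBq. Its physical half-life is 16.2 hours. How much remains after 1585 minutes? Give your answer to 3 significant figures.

Convert the elapsed time: 1585 minutes = 26.4167 hours.
Number of half-lives: n = 26.4167/16.2 ≈ 1.6307.
Remaining = 45.71 × (1/2)^1.6307 = 45.71 × 0.32294 ≈ 14.762 kBq.

14.8 kBq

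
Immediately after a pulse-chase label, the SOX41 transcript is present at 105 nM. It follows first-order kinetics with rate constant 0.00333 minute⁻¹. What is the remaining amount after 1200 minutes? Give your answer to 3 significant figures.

t½ = ln 2 / k = 0.69315 / 0.00333 ≈ 208.15 minutes.
Number of half-lives: n = 1200/208.15 ≈ 5.765.
Remaining = 105 × (1/2)^5.765 = 105 × 0.018389 ≈ 1.9309 nM.

1.93 nM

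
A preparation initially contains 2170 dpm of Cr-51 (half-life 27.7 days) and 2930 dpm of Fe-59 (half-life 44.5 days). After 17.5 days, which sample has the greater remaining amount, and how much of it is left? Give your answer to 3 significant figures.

Cr-51: 2170 × (1/2)^0.63177 ≈ 1400.5 dpm.
Fe-59: 2930 × (1/2)^0.39326 ≈ 2230.9 dpm.
Fe-59 has more remaining, at ≈ 2230.9 dpm.

Fe-59, 2230 dpm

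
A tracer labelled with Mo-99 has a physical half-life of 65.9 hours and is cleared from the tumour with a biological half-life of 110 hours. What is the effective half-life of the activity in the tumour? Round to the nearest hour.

1/t_eff = 1/t_phys + 1/t_biol = 1/65.9 + 1/110 = 0.024265 per hour.
t_eff = 65.9 × 110 / (65.9 + 110) ≈ 41.211 hours.

41 hours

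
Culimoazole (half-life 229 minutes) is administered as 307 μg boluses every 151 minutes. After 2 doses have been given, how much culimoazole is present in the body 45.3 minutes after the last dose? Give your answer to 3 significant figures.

The 2 doses were given 196.3, 45.3 minutes ago.
Total = 307·(1/2)^(196.3/229) + 307·(1/2)^(45.3/229)
      = 169.47 + 267.66 ≈ 437.13 μg.

437 μg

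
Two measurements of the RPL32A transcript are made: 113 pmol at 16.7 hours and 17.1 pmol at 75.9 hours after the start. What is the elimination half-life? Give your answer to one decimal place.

21.7 hours

Over Δt = 75.9 − 16.7 = 59.2 hours, the level fell by a factor of 113/17.1 ≈ 6.6082.
n = log₂(6.6082) ≈ 2.7243 half-lives, so t½ = 59.2/2.7243 ≈ 21.731 hours.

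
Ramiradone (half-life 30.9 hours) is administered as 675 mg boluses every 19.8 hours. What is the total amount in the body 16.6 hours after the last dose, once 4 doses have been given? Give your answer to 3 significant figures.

The 4 doses were given 76, 56.2, 36.4, 16.6 hours ago.
Total = 675·(1/2)^(76/30.9) + 675·(1/2)^(56.2/30.9) + 675·(1/2)^(36.4/30.9) + 675·(1/2)^(16.6/30.9)
      = 122.72 + 191.34 + 298.33 + 465.14 ≈ 1077.5 mg.

1080 mg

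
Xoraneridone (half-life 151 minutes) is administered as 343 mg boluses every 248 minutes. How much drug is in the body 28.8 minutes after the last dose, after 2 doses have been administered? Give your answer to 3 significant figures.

397 mg

The 2 doses were given 276.8, 28.8 minutes ago.
Total = 343·(1/2)^(276.8/151) + 343·(1/2)^(28.8/151)
      = 96.266 + 300.52 ≈ 396.79 mg.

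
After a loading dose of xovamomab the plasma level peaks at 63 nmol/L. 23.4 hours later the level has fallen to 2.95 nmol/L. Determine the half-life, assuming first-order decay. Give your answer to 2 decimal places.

A/A₀ = 2.95/63 ≈ 0.046825.
n = log₂(21.356) ≈ 4.4166 half-lives elapsed in 23.4 hours.
t½ = 23.4/4.4166 ≈ 5.2982 hours.

5.30 hours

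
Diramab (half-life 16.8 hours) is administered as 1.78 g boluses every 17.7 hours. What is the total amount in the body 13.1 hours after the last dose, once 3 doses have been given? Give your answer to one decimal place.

1.8 g

The 3 doses were given 48.5, 30.8, 13.1 hours ago.
Total = 1.78·(1/2)^(48.5/16.8) + 1.78·(1/2)^(30.8/16.8) + 1.78·(1/2)^(13.1/16.8)
      = 0.24064 + 0.4995 + 1.0368 ≈ 1.7769 g.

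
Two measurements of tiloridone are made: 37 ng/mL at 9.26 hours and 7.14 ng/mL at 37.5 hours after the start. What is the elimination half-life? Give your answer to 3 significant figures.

Over Δt = 37.5 − 9.26 = 28.24 hours, the level fell by a factor of 37/7.14 ≈ 5.1821.
n = log₂(5.1821) ≈ 2.3735 half-lives, so t½ = 28.24/2.3735 ≈ 11.898 hours.

11.9 hours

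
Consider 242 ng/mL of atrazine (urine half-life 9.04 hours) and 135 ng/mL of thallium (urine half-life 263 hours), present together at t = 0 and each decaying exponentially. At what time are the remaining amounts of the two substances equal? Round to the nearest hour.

8 hours

Set 242·(1/2)^(t/9.04) = 135·(1/2)^(t/263).
Taking log₂: log₂(242/135) = t·(1/9.04 − 1/263).
log₂(1.7926) = 0.84205; 1/9.04 − 1/263 = 0.10682.
t = 0.84205 / 0.10682 ≈ 7.8831 hours.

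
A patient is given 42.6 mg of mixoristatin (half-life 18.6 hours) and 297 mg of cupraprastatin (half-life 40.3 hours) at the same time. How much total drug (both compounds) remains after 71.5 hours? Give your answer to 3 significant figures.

mixoristatin: 42.6 × (1/2)^(71.5/18.6) = 42.6 × (1/2)^3.8441 ≈ 2.9664 mg.
cupraprastatin: 297 × (1/2)^(71.5/40.3) = 297 × (1/2)^1.7742 ≈ 86.83 mg.
Total = 2.9664 + 86.83 ≈ 89.797 mg.

89.8 mg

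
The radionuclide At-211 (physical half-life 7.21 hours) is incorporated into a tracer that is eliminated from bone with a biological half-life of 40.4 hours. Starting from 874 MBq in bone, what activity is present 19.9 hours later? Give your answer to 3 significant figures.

1/t_eff = 1/t_phys + 1/t_biol = 1/7.21 + 1/40.4 = 0.16345 per hour.
t_eff = 7.21 × 40.4 / (7.21 + 40.4) ≈ 6.1181 hours.
Remaining = 874 × (1/2)^(19.9/6.1181) = 874 × (1/2)^3.2526 ≈ 91.701 MBq.

91.7 MBq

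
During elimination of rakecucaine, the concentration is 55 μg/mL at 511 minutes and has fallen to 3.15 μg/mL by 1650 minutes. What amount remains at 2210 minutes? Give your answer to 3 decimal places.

0.772 μg/mL

Over Δt = 1650 − 511 = 1139 minutes, the level fell by a factor of 55/3.15 ≈ 17.46.
n = log₂(17.46) ≈ 4.126 half-lives, so t½ = 1139/4.126 ≈ 276.05 minutes.
From t = 1650 to t = 2210: 3.15 × (1/2)^((2210−1650)/276.05) ≈ 0.77205 μg/mL.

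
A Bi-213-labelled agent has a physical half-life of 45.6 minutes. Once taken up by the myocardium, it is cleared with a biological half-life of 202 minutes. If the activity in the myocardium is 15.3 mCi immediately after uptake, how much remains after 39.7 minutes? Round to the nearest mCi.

7 mCi

1/t_eff = 1/t_phys + 1/t_biol = 1/45.6 + 1/202 = 0.02688 per minute.
t_eff = 45.6 × 202 / (45.6 + 202) ≈ 37.202 minutes.
Remaining = 15.3 × (1/2)^(39.7/37.202) = 15.3 × (1/2)^1.0671 ≈ 7.3021 mCi.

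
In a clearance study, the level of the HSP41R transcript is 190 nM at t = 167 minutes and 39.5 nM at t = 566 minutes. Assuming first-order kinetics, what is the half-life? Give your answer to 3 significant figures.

Over Δt = 566 − 167 = 399 minutes, the level fell by a factor of 190/39.5 ≈ 4.8101.
n = log₂(4.8101) ≈ 2.2661 half-lives, so t½ = 399/2.2661 ≈ 176.08 minutes.

176 minutes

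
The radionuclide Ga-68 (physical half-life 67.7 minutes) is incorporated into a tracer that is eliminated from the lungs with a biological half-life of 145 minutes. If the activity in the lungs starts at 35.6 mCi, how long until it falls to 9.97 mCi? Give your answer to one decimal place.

1/t_eff = 1/t_phys + 1/t_biol = 1/67.7 + 1/145 = 0.021668 per minute.
t_eff = 67.7 × 145 / (67.7 + 145) ≈ 46.152 minutes.
n = log₂(35.6/9.97) ≈ 1.8362; t = 1.8362 × 46.152 ≈ 84.745 minutes.

84.7 minutes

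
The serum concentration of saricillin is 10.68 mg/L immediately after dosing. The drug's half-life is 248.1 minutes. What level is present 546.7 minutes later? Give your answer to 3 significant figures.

Number of half-lives: n = 546.7/248.1 ≈ 2.2035.
Remaining = 10.68 × (1/2)^2.2035 = 10.68 × 0.2171 ≈ 2.3187 mg/L.

2.32 mg/L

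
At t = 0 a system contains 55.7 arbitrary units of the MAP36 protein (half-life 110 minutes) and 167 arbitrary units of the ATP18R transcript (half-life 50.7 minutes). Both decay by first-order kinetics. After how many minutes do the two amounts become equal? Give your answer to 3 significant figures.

Set 55.7·(1/2)^(t/110) = 167·(1/2)^(t/50.7).
Taking log₂: log₂(55.7/167) = t·(1/110 − 1/50.7).
log₂(0.33353) = -1.5841; 1/110 − 1/50.7 = -0.010633.
t = -1.5841 / -0.010633 ≈ 148.98 minutes.

149 minutes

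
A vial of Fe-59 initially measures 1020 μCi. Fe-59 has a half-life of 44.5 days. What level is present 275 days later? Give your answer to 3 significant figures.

Number of half-lives: n = 275/44.5 ≈ 6.1798.
Remaining = 1020 × (1/2)^6.1798 = 1020 × 0.013794 ≈ 14.07 μCi.

14.1 μCi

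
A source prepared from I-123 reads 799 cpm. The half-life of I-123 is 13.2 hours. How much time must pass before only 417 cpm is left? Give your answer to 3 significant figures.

Fraction remaining = 417/799 ≈ 0.5219.
n = log₂(799/417) = ln(1.9161)/ln 2 ≈ 0.93815 half-lives.
t = n × t½ = 0.93815 × 13.2 ≈ 12.384 hours.

12.4 hours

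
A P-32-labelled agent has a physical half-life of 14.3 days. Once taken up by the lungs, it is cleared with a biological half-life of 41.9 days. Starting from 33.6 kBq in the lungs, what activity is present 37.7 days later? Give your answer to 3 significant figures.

2.90 kBq

1/t_eff = 1/t_phys + 1/t_biol = 1/14.3 + 1/41.9 = 0.093796 per day.
t_eff = 14.3 × 41.9 / (14.3 + 41.9) ≈ 10.661 days.
Remaining = 33.6 × (1/2)^(37.7/10.661) = 33.6 × (1/2)^3.5361 ≈ 2.8964 kBq.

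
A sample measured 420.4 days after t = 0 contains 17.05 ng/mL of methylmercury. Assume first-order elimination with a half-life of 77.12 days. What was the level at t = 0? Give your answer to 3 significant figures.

746 ng/mL

Number of half-lives elapsed: n = 420.4/77.12 ≈ 5.4512.
A₀ = A × 2^n = 17.05 × 2^5.4512 = 17.05 × 43.751 ≈ 745.95 ng/mL.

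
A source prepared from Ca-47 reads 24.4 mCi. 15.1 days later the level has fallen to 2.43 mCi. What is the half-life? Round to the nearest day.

5 days

A/A₀ = 2.43/24.4 ≈ 0.09959.
n = log₂(10.041) ≈ 3.3279 half-lives elapsed in 15.1 days.
t½ = 15.1/3.3279 ≈ 4.5375 days.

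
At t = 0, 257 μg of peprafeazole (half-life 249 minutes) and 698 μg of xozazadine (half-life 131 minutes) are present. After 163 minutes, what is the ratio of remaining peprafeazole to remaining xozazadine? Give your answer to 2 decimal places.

peprafeazole: 257 × (1/2)^(163/249) = 257 × (1/2)^0.65462 ≈ 163.26 μg.
xozazadine: 698 × (1/2)^(163/131) = 698 × (1/2)^1.2443 ≈ 294.64 μg.
Ratio ≈ 163.26 / 294.64 ≈ 0.55409.

0.55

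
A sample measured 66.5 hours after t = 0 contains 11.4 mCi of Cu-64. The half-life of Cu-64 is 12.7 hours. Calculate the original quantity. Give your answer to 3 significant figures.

430 mCi

Number of half-lives elapsed: n = 66.5/12.7 ≈ 5.2362.
A₀ = A × 2^n = 11.4 × 2^5.2362 = 11.4 × 37.693 ≈ 429.7 mCi.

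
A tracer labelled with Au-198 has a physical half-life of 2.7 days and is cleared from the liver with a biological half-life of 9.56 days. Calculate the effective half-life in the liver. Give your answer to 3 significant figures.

1/t_eff = 1/t_phys + 1/t_biol = 1/2.7 + 1/9.56 = 0.47497 per day.
t_eff = 2.7 × 9.56 / (2.7 + 9.56) ≈ 2.1054 days.

2.11 days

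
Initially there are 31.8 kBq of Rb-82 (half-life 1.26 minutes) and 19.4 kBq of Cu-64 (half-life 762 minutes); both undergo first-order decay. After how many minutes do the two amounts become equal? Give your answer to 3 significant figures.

Set 31.8·(1/2)^(t/1.26) = 19.4·(1/2)^(t/762).
Taking log₂: log₂(31.8/19.4) = t·(1/1.26 − 1/762).
log₂(1.6392) = 0.71297; 1/1.26 − 1/762 = 0.79234.
t = 0.71297 / 0.79234 ≈ 0.89983 minutes.

0.900 minutes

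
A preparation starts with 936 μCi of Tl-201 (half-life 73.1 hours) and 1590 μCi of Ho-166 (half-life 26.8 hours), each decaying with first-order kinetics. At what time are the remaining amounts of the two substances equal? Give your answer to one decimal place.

Set 936·(1/2)^(t/73.1) = 1590·(1/2)^(t/26.8).
Taking log₂: log₂(936/1590) = t·(1/73.1 − 1/26.8).
log₂(0.58868) = -0.76445; 1/73.1 − 1/26.8 = -0.023634.
t = -0.76445 / -0.023634 ≈ 32.346 hours.

32.3 hours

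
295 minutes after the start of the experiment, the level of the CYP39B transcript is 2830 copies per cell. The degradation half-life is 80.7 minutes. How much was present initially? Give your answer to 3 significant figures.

35700 copies per cell

Number of half-lives elapsed: n = 295/80.7 ≈ 3.6555.
A₀ = A × 2^n = 2830 × 2^3.6555 = 2830 × 12.601 ≈ 35662 copies per cell.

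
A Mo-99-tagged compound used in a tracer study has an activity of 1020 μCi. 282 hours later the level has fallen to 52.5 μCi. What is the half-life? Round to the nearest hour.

66 hours

A/A₀ = 52.5/1020 ≈ 0.051471.
n = log₂(19.429) ≈ 4.2801 half-lives elapsed in 282 hours.
t½ = 282/4.2801 ≈ 65.886 hours.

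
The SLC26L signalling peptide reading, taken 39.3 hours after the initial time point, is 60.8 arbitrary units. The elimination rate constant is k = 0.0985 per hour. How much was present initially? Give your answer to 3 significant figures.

2920 arbitrary units

t½ = ln 2 / k = 0.69315 / 0.0985 ≈ 7.037 hours.
Number of half-lives elapsed: n = 39.3/7.037 ≈ 5.5847.
A₀ = A × 2^n = 60.8 × 2^5.5847 = 60.8 × 47.993 ≈ 2918 arbitrary units.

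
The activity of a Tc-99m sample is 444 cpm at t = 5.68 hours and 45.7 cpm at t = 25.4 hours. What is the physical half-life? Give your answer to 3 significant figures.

6.01 hours

Over Δt = 25.4 − 5.68 = 19.72 hours, the level fell by a factor of 444/45.7 ≈ 9.7155.
n = log₂(9.7155) ≈ 3.2803 half-lives, so t½ = 19.72/3.2803 ≈ 6.0117 hours.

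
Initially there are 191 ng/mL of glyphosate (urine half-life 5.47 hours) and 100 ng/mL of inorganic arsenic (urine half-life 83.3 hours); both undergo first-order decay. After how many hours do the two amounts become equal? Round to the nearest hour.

5 hours

Set 191·(1/2)^(t/5.47) = 100·(1/2)^(t/83.3).
Taking log₂: log₂(191/100) = t·(1/5.47 − 1/83.3).
log₂(1.91) = 0.93357; 1/5.47 − 1/83.3 = 0.17081.
t = 0.93357 / 0.17081 ≈ 5.4655 hours.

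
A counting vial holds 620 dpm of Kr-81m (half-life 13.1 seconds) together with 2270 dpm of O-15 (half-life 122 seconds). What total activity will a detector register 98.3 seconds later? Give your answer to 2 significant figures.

Kr-81m: 620 × (1/2)^(98.3/13.1) = 620 × (1/2)^7.5038 ≈ 3.416 dpm.
O-15: 2270 × (1/2)^(98.3/122) = 2270 × (1/2)^0.80574 ≈ 1298.6 dpm.
Total = 3.416 + 1298.6 ≈ 1302 dpm.

1300 dpm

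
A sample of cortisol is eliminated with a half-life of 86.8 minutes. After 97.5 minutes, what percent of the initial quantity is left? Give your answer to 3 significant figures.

n = 97.5/86.8 ≈ 1.1233 half-lives.
Fraction remaining = (1/2)^1.1233 ≈ 0.45905, i.e. 45.905%.

45.9%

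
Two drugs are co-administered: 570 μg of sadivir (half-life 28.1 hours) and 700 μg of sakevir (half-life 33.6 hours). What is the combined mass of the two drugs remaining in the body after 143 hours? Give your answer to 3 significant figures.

sadivir: 570 × (1/2)^(143/28.1) = 570 × (1/2)^5.089 ≈ 16.747 μg.
sakevir: 700 × (1/2)^(143/33.6) = 700 × (1/2)^4.256 ≈ 36.638 μg.
Total = 16.747 + 36.638 ≈ 53.385 μg.

53.4 μg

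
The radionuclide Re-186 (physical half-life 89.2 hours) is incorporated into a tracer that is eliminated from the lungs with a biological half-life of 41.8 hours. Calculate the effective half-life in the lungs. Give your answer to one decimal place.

28.5 hours

1/t_eff = 1/t_phys + 1/t_biol = 1/89.2 + 1/41.8 = 0.035134 per hour.
t_eff = 89.2 × 41.8 / (89.2 + 41.8) ≈ 28.462 hours.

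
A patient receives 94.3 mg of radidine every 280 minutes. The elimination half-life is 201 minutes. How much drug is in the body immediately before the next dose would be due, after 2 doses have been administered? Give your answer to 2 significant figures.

50 mg

The 2 doses were given 560, 280 minutes ago.
Total = 94.3·(1/2)^(560/201) + 94.3·(1/2)^(280/201)
      = 13.672 + 35.906 ≈ 49.578 mg.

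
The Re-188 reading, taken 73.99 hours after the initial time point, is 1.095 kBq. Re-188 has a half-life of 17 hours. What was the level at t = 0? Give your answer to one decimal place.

Number of half-lives elapsed: n = 73.99/17 ≈ 4.3524.
A₀ = A × 2^n = 1.095 × 2^4.3524 = 1.095 × 20.426 ≈ 22.367 kBq.

22.4 kBq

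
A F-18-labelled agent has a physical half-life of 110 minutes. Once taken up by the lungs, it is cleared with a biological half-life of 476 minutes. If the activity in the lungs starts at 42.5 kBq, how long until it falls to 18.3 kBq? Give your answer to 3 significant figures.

1/t_eff = 1/t_phys + 1/t_biol = 1/110 + 1/476 = 0.011192 per minute.
t_eff = 110 × 476 / (110 + 476) ≈ 89.352 minutes.
n = log₂(42.5/18.3) ≈ 1.2156; t = 1.2156 × 89.352 ≈ 108.62 minutes.

109 minutes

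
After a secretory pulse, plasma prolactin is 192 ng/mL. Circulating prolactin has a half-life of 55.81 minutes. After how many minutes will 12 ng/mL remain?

223.24 minutes

12/192 = 1/16, so 4 half-lives have elapsed.
t = 4 × 55.81 = 223.24 minutes.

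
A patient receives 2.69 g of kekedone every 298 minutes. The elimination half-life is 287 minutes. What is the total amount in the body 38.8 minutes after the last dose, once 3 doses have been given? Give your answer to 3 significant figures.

4.22 g

The 3 doses were given 634.8, 336.8, 38.8 minutes ago.
Total = 2.69·(1/2)^(634.8/287) + 2.69·(1/2)^(336.8/287) + 2.69·(1/2)^(38.8/287)
      = 0.58066 + 1.1926 + 2.4494 ≈ 4.2226 g.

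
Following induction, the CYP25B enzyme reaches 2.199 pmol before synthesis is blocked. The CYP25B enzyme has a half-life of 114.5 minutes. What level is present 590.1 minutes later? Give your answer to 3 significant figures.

0.0618 pmol

Number of half-lives: n = 590.1/114.5 ≈ 5.1537.
Remaining = 2.199 × (1/2)^5.1537 = 2.199 × 0.028092 ≈ 0.061774 pmol.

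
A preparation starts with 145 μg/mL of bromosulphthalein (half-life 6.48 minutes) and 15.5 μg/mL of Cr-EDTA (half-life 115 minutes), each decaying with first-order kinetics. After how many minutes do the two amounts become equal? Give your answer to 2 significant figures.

22 minutes

Set 145·(1/2)^(t/6.48) = 15.5·(1/2)^(t/115).
Taking log₂: log₂(145/15.5) = t·(1/6.48 − 1/115).
log₂(9.3548) = 3.2257; 1/6.48 − 1/115 = 0.14563.
t = 3.2257 / 0.14563 ≈ 22.151 minutes.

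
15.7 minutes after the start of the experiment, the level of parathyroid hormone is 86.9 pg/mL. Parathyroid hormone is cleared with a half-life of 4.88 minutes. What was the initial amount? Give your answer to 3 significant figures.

Number of half-lives elapsed: n = 15.7/4.88 ≈ 3.2172.
A₀ = A × 2^n = 86.9 × 2^3.2172 = 86.9 × 9.2999 ≈ 808.16 pg/mL.

808 pg/mL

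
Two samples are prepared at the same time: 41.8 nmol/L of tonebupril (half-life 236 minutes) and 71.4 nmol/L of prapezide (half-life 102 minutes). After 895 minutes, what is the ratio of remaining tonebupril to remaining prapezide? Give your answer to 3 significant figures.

tonebupril: 41.8 × (1/2)^(895/236) = 41.8 × (1/2)^3.7924 ≈ 3.0169 nmol/L.
prapezide: 71.4 × (1/2)^(895/102) = 71.4 × (1/2)^8.7745 ≈ 0.16305 nmol/L.
Ratio ≈ 3.0169 / 0.16305 ≈ 18.503.

18.5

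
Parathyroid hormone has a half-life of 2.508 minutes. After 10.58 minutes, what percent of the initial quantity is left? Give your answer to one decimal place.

n = 10.58/2.508 ≈ 4.2185 half-lives.
Fraction remaining = (1/2)^4.2185 ≈ 0.053716, i.e. 5.3716%.

5.4%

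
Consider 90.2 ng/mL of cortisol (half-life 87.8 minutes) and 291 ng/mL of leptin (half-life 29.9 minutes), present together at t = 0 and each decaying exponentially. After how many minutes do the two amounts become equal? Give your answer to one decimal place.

76.6 minutes

Set 90.2·(1/2)^(t/87.8) = 291·(1/2)^(t/29.9).
Taking log₂: log₂(90.2/291) = t·(1/87.8 − 1/29.9).
log₂(0.30997) = -1.6898; 1/87.8 − 1/29.9 = -0.022055.
t = -1.6898 / -0.022055 ≈ 76.617 minutes.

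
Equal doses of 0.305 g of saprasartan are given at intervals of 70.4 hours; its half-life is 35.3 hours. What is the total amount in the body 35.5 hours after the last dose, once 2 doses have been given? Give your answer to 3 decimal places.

The 2 doses were given 105.9, 35.5 hours ago.
Total = 0.305·(1/2)^(105.9/35.3) + 0.305·(1/2)^(35.5/35.3)
      = 0.038125 + 0.1519 ≈ 0.19003 g.

0.190 g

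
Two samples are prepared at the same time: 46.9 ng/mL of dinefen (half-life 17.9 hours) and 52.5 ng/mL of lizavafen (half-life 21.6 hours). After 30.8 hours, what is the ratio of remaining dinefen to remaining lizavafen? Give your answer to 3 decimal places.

0.728

dinefen: 46.9 × (1/2)^(30.8/17.9) = 46.9 × (1/2)^1.7207 ≈ 14.23 ng/mL.
lizavafen: 52.5 × (1/2)^(30.8/21.6) = 52.5 × (1/2)^1.4259 ≈ 19.539 ng/mL.
Ratio ≈ 14.23 / 19.539 ≈ 0.72826.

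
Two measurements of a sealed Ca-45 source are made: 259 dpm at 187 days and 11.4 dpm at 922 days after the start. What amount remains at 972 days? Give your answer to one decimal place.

Over Δt = 922 − 187 = 735 days, the level fell by a factor of 259/11.4 ≈ 22.719.
n = log₂(22.719) ≈ 4.5058 half-lives, so t½ = 735/4.5058 ≈ 163.12 days.
From t = 922 to t = 972: 11.4 × (1/2)^((972−922)/163.12) ≈ 9.2179 dpm.

9.2 dpm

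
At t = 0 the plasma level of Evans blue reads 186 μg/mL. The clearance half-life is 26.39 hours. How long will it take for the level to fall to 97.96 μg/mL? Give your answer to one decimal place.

Fraction remaining = 97.96/186 ≈ 0.52667.
n = log₂(186/97.96) = ln(1.8987)/ln 2 ≈ 0.92504 half-lives.
t = n × t½ = 0.92504 × 26.39 ≈ 24.412 hours.

24.4 hours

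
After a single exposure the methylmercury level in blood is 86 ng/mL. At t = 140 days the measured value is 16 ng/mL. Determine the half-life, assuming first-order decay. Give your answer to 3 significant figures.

A/A₀ = 16/86 ≈ 0.18605.
n = log₂(5.375) ≈ 2.4263 half-lives elapsed in 140 days.
t½ = 140/2.4263 ≈ 57.702 days.

57.7 days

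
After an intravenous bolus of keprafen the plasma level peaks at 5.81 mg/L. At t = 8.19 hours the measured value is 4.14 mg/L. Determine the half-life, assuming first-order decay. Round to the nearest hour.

A/A₀ = 4.14/5.81 ≈ 0.71256.
n = log₂(1.4034) ≈ 0.48891 half-lives elapsed in 8.19 hours.
t½ = 8.19/0.48891 ≈ 16.752 hours.

17 hours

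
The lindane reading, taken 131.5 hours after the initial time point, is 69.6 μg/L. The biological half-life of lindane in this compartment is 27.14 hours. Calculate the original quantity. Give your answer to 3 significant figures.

2000 μg/L

Number of half-lives elapsed: n = 131.5/27.14 ≈ 4.8452.
A₀ = A × 2^n = 69.6 × 2^4.8452 = 69.6 × 28.745 ≈ 2000.7 μg/L.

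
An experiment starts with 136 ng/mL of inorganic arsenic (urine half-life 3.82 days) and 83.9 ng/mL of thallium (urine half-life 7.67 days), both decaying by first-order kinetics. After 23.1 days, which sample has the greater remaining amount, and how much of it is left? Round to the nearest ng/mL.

thallium, 10 ng/mL

inorganic arsenic: 136 × (1/2)^6.0471 ≈ 2.0567 ng/mL.
thallium: 83.9 × (1/2)^3.0117 ≈ 10.403 ng/mL.
Thallium has more remaining, at ≈ 10.403 ng/mL.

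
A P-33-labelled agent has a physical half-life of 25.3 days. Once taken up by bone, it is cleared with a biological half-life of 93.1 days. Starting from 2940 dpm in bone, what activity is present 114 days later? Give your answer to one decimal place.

55.4 dpm

1/t_eff = 1/t_phys + 1/t_biol = 1/25.3 + 1/93.1 = 0.050267 per day.
t_eff = 25.3 × 93.1 / (25.3 + 93.1) ≈ 19.894 days.
Remaining = 2940 × (1/2)^(114/19.894) = 2940 × (1/2)^5.7304 ≈ 55.376 dpm.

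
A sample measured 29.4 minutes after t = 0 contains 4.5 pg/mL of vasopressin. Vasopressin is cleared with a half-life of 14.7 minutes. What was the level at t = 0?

18 pg/mL

Number of half-lives elapsed: n = 29.4/14.7 ≈ 2.
A₀ = A × 2^n = 4.5 × 2^2 = 4.5 × 4 ≈ 18 pg/mL.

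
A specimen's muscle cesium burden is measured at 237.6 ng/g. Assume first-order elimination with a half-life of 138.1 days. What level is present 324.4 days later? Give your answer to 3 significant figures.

46.6 ng/g

Number of half-lives: n = 324.4/138.1 ≈ 2.349.
Remaining = 237.6 × (1/2)^2.349 = 237.6 × 0.19628 ≈ 46.636 ng/g.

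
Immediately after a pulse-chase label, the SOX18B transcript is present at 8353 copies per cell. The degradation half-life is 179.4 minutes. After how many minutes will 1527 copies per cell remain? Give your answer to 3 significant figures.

440 minutes

Fraction remaining = 1527/8353 ≈ 0.18281.
n = log₂(8353/1527) = ln(5.4702)/ln 2 ≈ 2.4516 half-lives.
t = n × t½ = 2.4516 × 179.4 ≈ 439.82 minutes.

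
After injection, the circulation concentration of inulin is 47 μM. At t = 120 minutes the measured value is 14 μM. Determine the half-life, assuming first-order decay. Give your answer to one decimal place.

68.7 minutes

A/A₀ = 14/47 ≈ 0.29787.
n = log₂(3.3571) ≈ 1.7472 half-lives elapsed in 120 minutes.
t½ = 120/1.7472 ≈ 68.68 minutes.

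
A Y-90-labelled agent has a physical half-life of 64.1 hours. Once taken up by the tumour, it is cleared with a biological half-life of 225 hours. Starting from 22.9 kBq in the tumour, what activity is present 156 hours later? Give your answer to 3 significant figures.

1/t_eff = 1/t_phys + 1/t_biol = 1/64.1 + 1/225 = 0.020045 per hour.
t_eff = 64.1 × 225 / (64.1 + 225) ≈ 49.888 hours.
Remaining = 22.9 × (1/2)^(156/49.888) = 22.9 × (1/2)^3.127 ≈ 2.6212 kBq.

2.62 kBq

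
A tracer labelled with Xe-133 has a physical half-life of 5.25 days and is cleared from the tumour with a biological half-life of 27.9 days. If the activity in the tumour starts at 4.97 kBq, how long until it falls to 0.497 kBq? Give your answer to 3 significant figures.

14.7 days

1/t_eff = 1/t_phys + 1/t_biol = 1/5.25 + 1/27.9 = 0.22632 per day.
t_eff = 5.25 × 27.9 / (5.25 + 27.9) ≈ 4.4186 days.
n = log₂(4.97/0.497) ≈ 3.3219; t = 3.3219 × 4.4186 ≈ 14.678 days.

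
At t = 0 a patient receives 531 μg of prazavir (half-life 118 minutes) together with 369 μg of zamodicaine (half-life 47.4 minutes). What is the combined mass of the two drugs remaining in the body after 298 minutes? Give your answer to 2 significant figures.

prazavir: 531 × (1/2)^(298/118) = 531 × (1/2)^2.5254 ≈ 92.229 μg.
zamodicaine: 369 × (1/2)^(298/47.4) = 369 × (1/2)^6.2869 ≈ 4.7258 μg.
Total = 92.229 + 4.7258 ≈ 96.955 μg.

97 μg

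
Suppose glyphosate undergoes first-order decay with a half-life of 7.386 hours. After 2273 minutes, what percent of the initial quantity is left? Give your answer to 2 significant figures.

2273 minutes = 37.8833 hours.
n = 37.8833/7.386 ≈ 5.1291 half-lives.
Fraction remaining = (1/2)^5.1291 ≈ 0.028576, i.e. 2.8576%.

2.9%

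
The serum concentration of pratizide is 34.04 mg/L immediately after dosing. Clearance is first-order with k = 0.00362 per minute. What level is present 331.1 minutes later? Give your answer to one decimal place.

10.3 mg/L

t½ = ln 2 / k = 0.69315 / 0.00362 ≈ 191.48 minutes.
Number of half-lives: n = 331.1/191.48 ≈ 1.7292.
Remaining = 34.04 × (1/2)^1.7292 = 34.04 × 0.30162 ≈ 10.267 mg/L.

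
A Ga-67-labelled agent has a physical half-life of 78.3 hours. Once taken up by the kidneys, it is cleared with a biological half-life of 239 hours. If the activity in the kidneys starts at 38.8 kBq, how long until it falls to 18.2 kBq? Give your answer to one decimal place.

1/t_eff = 1/t_phys + 1/t_biol = 1/78.3 + 1/239 = 0.016955 per hour.
t_eff = 78.3 × 239 / (78.3 + 239) ≈ 58.978 hours.
n = log₂(38.8/18.2) ≈ 1.0921; t = 1.0921 × 58.978 ≈ 64.411 hours.

64.4 hours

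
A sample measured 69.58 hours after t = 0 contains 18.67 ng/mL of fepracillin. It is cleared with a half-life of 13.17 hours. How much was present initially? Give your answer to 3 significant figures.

727 ng/mL

Number of half-lives elapsed: n = 69.58/13.17 ≈ 5.2832.
A₀ = A × 2^n = 18.67 × 2^5.2832 = 18.67 × 38.941 ≈ 727.03 ng/mL.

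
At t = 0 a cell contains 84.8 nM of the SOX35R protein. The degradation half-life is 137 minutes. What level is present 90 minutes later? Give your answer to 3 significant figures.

53.8 nM

Number of half-lives: n = 90/137 ≈ 0.65693.
Remaining = 84.8 × (1/2)^0.65693 = 84.8 × 0.63422 ≈ 53.782 nM.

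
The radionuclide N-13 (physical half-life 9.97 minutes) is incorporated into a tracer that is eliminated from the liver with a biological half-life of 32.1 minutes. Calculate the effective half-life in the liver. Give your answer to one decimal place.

1/t_eff = 1/t_phys + 1/t_biol = 1/9.97 + 1/32.1 = 0.13145 per minute.
t_eff = 9.97 × 32.1 / (9.97 + 32.1) ≈ 7.6072 minutes.

7.6 minutes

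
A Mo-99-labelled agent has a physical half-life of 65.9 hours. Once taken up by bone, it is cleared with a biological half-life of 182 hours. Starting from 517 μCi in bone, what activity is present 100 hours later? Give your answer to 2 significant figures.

120 μCi

1/t_eff = 1/t_phys + 1/t_biol = 1/65.9 + 1/182 = 0.020669 per hour.
t_eff = 65.9 × 182 / (65.9 + 182) ≈ 48.382 hours.
Remaining = 517 × (1/2)^(100/48.382) = 517 × (1/2)^2.0669 ≈ 123.39 μCi.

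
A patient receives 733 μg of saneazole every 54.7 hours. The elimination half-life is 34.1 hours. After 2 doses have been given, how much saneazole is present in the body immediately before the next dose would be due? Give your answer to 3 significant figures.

320 μg

The 2 doses were given 109.4, 54.7 hours ago.
Total = 733·(1/2)^(109.4/34.1) + 733·(1/2)^(54.7/34.1)
      = 79.312 + 241.11 ≈ 320.42 μg.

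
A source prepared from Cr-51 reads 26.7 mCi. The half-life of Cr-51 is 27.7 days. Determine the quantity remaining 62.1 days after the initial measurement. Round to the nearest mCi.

Number of half-lives: n = 62.1/27.7 ≈ 2.2419.
Remaining = 26.7 × (1/2)^2.2419 = 26.7 × 0.21141 ≈ 5.6447 mCi.

6 mCi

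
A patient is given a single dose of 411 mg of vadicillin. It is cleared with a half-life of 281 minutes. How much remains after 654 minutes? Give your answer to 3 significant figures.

81.9 mg

Number of half-lives: n = 654/281 ≈ 2.3274.
Remaining = 411 × (1/2)^2.3274 = 411 × 0.19924 ≈ 81.889 mg.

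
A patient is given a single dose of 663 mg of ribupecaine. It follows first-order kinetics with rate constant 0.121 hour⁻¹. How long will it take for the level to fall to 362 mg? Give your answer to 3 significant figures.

t½ = ln 2 / k = 0.69315 / 0.121 ≈ 5.7285 hours.
Fraction remaining = 362/663 ≈ 0.546.
n = log₂(663/362) = ln(1.8315)/ln 2 ≈ 0.87302 half-lives.
t = n × t½ = 0.87302 × 5.7285 ≈ 5.0011 hours.

5.00 hours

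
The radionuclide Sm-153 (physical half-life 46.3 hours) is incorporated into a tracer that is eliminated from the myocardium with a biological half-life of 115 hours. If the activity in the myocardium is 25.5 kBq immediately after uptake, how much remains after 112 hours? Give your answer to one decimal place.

2.4 kBq

1/t_eff = 1/t_phys + 1/t_biol = 1/46.3 + 1/115 = 0.030294 per hour.
t_eff = 46.3 × 115 / (46.3 + 115) ≈ 33.01 hours.
Remaining = 25.5 × (1/2)^(112/33.01) = 25.5 × (1/2)^3.3929 ≈ 2.4276 kBq.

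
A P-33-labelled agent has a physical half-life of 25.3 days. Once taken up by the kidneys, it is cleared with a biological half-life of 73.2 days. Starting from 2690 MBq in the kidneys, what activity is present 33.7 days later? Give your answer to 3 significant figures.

777 MBq

1/t_eff = 1/t_phys + 1/t_biol = 1/25.3 + 1/73.2 = 0.053187 per day.
t_eff = 25.3 × 73.2 / (25.3 + 73.2) ≈ 18.802 days.
Remaining = 2690 × (1/2)^(33.7/18.802) = 2690 × (1/2)^1.7924 ≈ 776.58 MBq.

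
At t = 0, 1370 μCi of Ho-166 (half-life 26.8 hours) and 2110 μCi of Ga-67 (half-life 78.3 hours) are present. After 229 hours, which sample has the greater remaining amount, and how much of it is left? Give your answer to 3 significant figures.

Ho-166: 1370 × (1/2)^8.5448 ≈ 3.6685 μCi.
Ga-67: 2110 × (1/2)^2.9246 ≈ 277.89 μCi.
Ga-67 has more remaining, at ≈ 277.89 μCi.

Ga-67, 278 μCi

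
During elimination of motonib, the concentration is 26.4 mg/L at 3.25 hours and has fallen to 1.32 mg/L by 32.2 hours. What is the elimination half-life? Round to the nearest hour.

7 hours

Over Δt = 32.2 − 3.25 = 28.95 hours, the level fell by a factor of 26.4/1.32 ≈ 20.
n = log₂(20) ≈ 4.3219 half-lives, so t½ = 28.95/4.3219 ≈ 6.6984 hours.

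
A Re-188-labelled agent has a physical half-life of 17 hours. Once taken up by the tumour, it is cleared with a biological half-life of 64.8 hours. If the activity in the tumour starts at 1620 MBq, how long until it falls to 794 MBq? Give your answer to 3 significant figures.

13.9 hours

1/t_eff = 1/t_phys + 1/t_biol = 1/17 + 1/64.8 = 0.074256 per hour.
t_eff = 17 × 64.8 / (17 + 64.8) ≈ 13.467 hours.
n = log₂(1620/794) ≈ 1.0288; t = 1.0288 × 13.467 ≈ 13.855 hours.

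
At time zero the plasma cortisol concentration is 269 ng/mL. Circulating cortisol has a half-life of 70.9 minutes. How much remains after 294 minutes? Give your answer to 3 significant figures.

Number of half-lives: n = 294/70.9 ≈ 4.1467.
Remaining = 269 × (1/2)^4.1467 = 269 × 0.056458 ≈ 15.187 ng/mL.

15.2 ng/mL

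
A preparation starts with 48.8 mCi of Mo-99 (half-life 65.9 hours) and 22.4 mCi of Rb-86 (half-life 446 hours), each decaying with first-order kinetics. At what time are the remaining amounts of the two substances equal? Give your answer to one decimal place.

86.9 hours

Set 48.8·(1/2)^(t/65.9) = 22.4·(1/2)^(t/446).
Taking log₂: log₂(48.8/22.4) = t·(1/65.9 − 1/446).
log₂(2.1786) = 1.1234; 1/65.9 − 1/446 = 0.012932.
t = 1.1234 / 0.012932 ≈ 86.866 hours.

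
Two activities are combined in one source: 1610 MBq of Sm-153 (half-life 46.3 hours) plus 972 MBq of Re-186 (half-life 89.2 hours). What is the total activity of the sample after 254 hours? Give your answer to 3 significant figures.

Sm-153: 1610 × (1/2)^(254/46.3) = 1610 × (1/2)^5.486 ≈ 35.924 MBq.
Re-186: 972 × (1/2)^(254/89.2) = 972 × (1/2)^2.8475 ≈ 135.04 MBq.
Total = 35.924 + 135.04 ≈ 170.97 MBq.

171 MBq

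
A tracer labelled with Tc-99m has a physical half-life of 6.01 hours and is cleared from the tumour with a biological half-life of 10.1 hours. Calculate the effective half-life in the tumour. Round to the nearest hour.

4 hours

1/t_eff = 1/t_phys + 1/t_biol = 1/6.01 + 1/10.1 = 0.2654 per hour.
t_eff = 6.01 × 10.1 / (6.01 + 10.1) ≈ 3.7679 hours.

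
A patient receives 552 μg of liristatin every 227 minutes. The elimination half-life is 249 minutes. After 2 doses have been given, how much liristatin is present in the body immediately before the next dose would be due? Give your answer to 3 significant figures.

The 2 doses were given 454, 227 minutes ago.
Total = 552·(1/2)^(454/249) + 552·(1/2)^(227/249)
      = 155.98 + 293.43 ≈ 449.41 μg.

449 μg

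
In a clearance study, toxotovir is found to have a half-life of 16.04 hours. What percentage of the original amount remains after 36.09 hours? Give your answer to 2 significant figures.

21%

n = 36.09/16.04 ≈ 2.25 half-lives.
Fraction remaining = (1/2)^2.25 ≈ 0.21022, i.e. 21.022%.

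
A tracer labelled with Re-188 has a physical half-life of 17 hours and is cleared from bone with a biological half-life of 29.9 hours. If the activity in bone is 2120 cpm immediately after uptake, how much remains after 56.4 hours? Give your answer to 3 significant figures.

1/t_eff = 1/t_phys + 1/t_biol = 1/17 + 1/29.9 = 0.092268 per hour.
t_eff = 17 × 29.9 / (17 + 29.9) ≈ 10.838 hours.
Remaining = 2120 × (1/2)^(56.4/10.838) = 2120 × (1/2)^5.2039 ≈ 57.517 cpm.

57.5 cpm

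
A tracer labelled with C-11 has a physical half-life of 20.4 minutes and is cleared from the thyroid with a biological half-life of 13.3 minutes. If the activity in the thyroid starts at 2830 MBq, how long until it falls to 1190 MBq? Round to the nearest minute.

10 minutes

1/t_eff = 1/t_phys + 1/t_biol = 1/20.4 + 1/13.3 = 0.12421 per minute.
t_eff = 20.4 × 13.3 / (20.4 + 13.3) ≈ 8.051 minutes.
n = log₂(2830/1190) ≈ 1.2498; t = 1.2498 × 8.051 ≈ 10.063 minutes.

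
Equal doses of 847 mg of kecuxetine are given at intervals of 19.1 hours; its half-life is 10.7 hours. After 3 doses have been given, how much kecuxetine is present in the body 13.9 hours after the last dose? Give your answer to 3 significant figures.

473 mg

The 3 doses were given 52.1, 33, 13.9 hours ago.
Total = 847·(1/2)^(52.1/10.7) + 847·(1/2)^(33/10.7) + 847·(1/2)^(13.9/10.7)
      = 28.981 + 99.879 + 344.21 ≈ 473.07 mg.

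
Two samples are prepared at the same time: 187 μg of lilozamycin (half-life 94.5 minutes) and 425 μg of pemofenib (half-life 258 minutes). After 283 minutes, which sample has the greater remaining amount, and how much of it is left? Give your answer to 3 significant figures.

lilozamycin: 187 × (1/2)^2.9947 ≈ 23.461 μg.
pemofenib: 425 × (1/2)^1.0969 ≈ 198.7 μg.
Pemofenib has more remaining, at ≈ 198.7 μg.

pemofenib, 199 μg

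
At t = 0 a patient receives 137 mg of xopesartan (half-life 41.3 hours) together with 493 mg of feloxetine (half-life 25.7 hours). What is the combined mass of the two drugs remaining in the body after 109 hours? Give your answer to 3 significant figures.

xopesartan: 137 × (1/2)^(109/41.3) = 137 × (1/2)^2.6392 ≈ 21.99 mg.
feloxetine: 493 × (1/2)^(109/25.7) = 493 × (1/2)^4.2412 ≈ 26.068 mg.
Total = 21.99 + 26.068 ≈ 48.058 mg.

48.1 mg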